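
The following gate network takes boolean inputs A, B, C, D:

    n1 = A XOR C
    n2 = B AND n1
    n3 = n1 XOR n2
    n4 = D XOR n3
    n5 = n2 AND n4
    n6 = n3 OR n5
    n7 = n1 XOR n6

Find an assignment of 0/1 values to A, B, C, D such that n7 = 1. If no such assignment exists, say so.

n7 = n1 XOR n6 must be 1, so n1 and n6 differ.
Check with A=1 B=1 C=0 D=0:
n1 = A XOR C = 1 XOR 0 = 1
n2 = B AND n1 = 1 AND 1 = 1
n3 = n1 XOR n2 = 1 XOR 1 = 0
n4 = D XOR n3 = 0 XOR 0 = 0
n5 = n2 AND n4 = 1 AND 0 = 0
n6 = n3 OR n5 = 0 OR 0 = 0
n7 = n1 XOR n6 = 1 XOR 0 = 1
So n7 = 1 as required.

A=1 B=1 C=0 D=0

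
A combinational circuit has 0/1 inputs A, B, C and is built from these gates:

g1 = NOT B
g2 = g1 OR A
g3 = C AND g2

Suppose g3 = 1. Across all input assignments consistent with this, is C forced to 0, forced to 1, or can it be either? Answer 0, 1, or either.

1

g3 = C AND g2 must be 1, so both C = 1 and g2 = 1.
g2 = g1 OR A must be 1, so at least one of g1, A is 1.
Every assignment with g3 = 1 has C = 1; there are 3 such assignment(s).
  A=0, B=0, C=1
  A=1, B=0, C=1
  A=1, B=1, C=1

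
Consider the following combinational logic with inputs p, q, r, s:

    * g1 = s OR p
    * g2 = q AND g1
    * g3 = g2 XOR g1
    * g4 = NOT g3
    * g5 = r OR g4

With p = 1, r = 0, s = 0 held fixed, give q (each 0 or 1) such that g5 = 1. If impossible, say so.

g5 = r OR g4 must be 1, so at least one of r, g4 is 1.
Check with p = 1, r = 0, s = 0 and q=1:
g1 = s OR p = 0 OR 1 = 1
g2 = q AND g1 = 1 AND 1 = 1
g3 = g2 XOR g1 = 1 XOR 1 = 0
g4 = NOT g3 = NOT 0 = 1
g5 = r OR g4 = 0 OR 1 = 1
So g5 = 1.

q=1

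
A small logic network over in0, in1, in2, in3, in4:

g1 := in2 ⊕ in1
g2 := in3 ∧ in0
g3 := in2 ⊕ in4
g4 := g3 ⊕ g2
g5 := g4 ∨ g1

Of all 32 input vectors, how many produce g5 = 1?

g5 = g4 ∨ g1 must be 1, so at least one of g4, g1 is 1.
Enumerating the 32 input combinations, 24 give g5 = 1 and 8 give g5 = 0.

24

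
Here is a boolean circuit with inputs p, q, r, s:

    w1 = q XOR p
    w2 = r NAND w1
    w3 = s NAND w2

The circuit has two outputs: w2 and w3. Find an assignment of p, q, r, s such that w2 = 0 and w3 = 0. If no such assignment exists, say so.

Across all 16 input combinations, none give both w2 = 0 and w3 = 0.

no solution exists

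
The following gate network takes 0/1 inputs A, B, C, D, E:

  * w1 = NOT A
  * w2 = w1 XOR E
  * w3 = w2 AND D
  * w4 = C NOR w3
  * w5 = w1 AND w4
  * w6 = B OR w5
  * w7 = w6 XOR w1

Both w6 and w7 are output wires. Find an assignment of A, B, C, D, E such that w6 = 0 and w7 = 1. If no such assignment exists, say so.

Check with A=0, B=0, C=1, D=0, E=0:
w1 = NOT A = NOT 0 = 1
w2 = w1 XOR E = 1 XOR 0 = 1
w3 = w2 AND D = 1 AND 0 = 0
w4 = C NOR w3 = 1 NOR 0 = 0
w5 = w1 AND w4 = 1 AND 0 = 0
w6 = B OR w5 = 0 OR 0 = 0
w7 = w6 XOR w1 = 0 XOR 1 = 1
So w6 = 0 and w7 = 1.

A=0, B=0, C=1, D=0, E=0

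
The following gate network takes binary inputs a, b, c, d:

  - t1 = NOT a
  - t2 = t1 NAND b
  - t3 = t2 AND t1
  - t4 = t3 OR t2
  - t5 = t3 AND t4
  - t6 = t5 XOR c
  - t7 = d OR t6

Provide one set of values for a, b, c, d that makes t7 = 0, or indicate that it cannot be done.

a=0 b=0 c=1 d=0

t7 = d OR t6 must be 0, so both d = 0 and t6 = 0.
Check with a=0 b=0 c=1 d=0:
t1 = NOT a = NOT 0 = 1
t2 = t1 NAND b = 1 NAND 0 = 1
t3 = t2 AND t1 = 1 AND 1 = 1
t4 = t3 OR t2 = 1 OR 1 = 1
t5 = t3 AND t4 = 1 AND 1 = 1
t6 = t5 XOR c = 1 XOR 1 = 0
t7 = d OR t6 = 0 OR 0 = 0
So t7 = 0 as required.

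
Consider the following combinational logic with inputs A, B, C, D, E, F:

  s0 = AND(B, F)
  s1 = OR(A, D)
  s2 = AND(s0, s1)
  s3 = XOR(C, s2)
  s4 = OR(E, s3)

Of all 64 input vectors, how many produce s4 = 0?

s4 = OR(E, s3) must be 0, so both E = 0 and s3 = 0.
s3 = XOR(C, s2) must be 0, so C and s2 are equal.
Enumerating the 64 input combinations, 16 give s4 = 0 and 48 give s4 = 1.

16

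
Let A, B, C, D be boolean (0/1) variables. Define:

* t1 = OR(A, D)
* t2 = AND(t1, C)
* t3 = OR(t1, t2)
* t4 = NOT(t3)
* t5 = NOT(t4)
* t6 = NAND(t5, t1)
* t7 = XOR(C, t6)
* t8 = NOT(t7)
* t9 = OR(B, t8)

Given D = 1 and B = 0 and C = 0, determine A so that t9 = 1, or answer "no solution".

Check with D = 1 and B = 0 and C = 0 and A=1:
t1 = OR(A, D) = OR(1, 1) = 1
t2 = AND(t1, C) = AND(1, 0) = 0
t3 = OR(t1, t2) = OR(1, 0) = 1
t4 = NOT(t3) = NOT 1 = 0
t5 = NOT(t4) = NOT 0 = 1
t6 = NAND(t5, t1) = NAND(1, 1) = 0
t7 = XOR(C, t6) = XOR(0, 0) = 0
t8 = NOT(t7) = NOT 0 = 1
t9 = OR(B, t8) = OR(0, 1) = 1
So t9 = 1.

A=1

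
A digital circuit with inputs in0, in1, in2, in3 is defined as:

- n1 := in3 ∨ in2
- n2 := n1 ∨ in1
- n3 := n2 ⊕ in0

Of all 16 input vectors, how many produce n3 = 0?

n3 = n2 ⊕ in0 must be 0, so n2 and in0 are equal.
Enumerating the 16 input combinations, 8 give n3 = 0 and 8 give n3 = 1.

8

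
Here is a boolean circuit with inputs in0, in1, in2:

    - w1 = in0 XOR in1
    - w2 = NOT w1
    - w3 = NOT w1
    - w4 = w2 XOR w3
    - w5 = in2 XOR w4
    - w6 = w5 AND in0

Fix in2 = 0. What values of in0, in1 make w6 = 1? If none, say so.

no solution exists

With in2 = 0 fixed, none of the 4 settings of in0, in1 give w6 = 1.
For example, with in0=1, in1=0:
w1 = in0 XOR in1 = 1 XOR 0 = 1
w2 = NOT w1 = NOT 1 = 0
w3 = NOT w1 = NOT 1 = 0
w4 = w2 XOR w3 = 0 XOR 0 = 0
w5 = in2 XOR w4 = 0 XOR 0 = 0
w6 = w5 AND in0 = 0 AND 1 = 0
giving w6 = 0 ≠ 1.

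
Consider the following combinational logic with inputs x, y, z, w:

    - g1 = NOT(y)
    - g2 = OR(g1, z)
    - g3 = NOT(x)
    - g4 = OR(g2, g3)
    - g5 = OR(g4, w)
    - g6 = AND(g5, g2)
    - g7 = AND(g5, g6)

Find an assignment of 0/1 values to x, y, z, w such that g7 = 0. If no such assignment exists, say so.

g7 = AND(g5, g6) must be 0, so at least one of g5, g6 is 0.
Check with x=1, y=1, z=0, w=1:
g1 = NOT(y) = NOT 1 = 0
g2 = OR(g1, z) = OR(0, 0) = 0
g3 = NOT(x) = NOT 1 = 0
g4 = OR(g2, g3) = OR(0, 0) = 0
g5 = OR(g4, w) = OR(0, 1) = 1
g6 = AND(g5, g2) = AND(1, 0) = 0
g7 = AND(g5, g6) = AND(1, 0) = 0
So g7 = 0 as required.

x=1, y=1, z=0, w=1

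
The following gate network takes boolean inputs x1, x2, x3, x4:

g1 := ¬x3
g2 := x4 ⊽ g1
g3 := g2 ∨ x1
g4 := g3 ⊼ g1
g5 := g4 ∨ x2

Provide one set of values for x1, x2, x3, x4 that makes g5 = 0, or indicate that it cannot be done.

g5 = g4 ∨ x2 must be 0, so both g4 = 0 and x2 = 0.
Check with x1=1 x2=0 x3=0 x4=0:
g1 = ¬x3 = ¬0 = 1
g2 = x4 ⊽ g1 = 0 ⊽ 1 = 0
g3 = g2 ∨ x1 = 0 ∨ 1 = 1
g4 = g3 ⊼ g1 = 1 ⊼ 1 = 0
g5 = g4 ∨ x2 = 0 ∨ 0 = 0
So g5 = 0 as required.

x1=1 x2=0 x3=0 x4=0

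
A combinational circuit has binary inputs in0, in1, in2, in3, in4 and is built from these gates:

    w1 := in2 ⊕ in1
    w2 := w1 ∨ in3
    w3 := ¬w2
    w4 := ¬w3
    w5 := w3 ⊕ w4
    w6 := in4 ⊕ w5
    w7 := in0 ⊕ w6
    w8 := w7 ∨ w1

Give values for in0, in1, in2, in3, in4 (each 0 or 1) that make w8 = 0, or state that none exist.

in0=0 in1=0 in2=0 in3=1 in4=1

w8 = w7 ∨ w1 must be 0, so both w7 = 0 and w1 = 0.
w7 = in0 ⊕ w6 must be 0, so in0 and w6 are equal.
w1 = in2 ⊕ in1 must be 0, so in2 and in1 are equal.
Check with in0=0 in1=0 in2=0 in3=1 in4=1:
w1 = in2 ⊕ in1 = 0 ⊕ 0 = 0
w2 = w1 ∨ in3 = 0 ∨ 1 = 1
w3 = ¬w2 = ¬1 = 0
w4 = ¬w3 = ¬0 = 1
w5 = w3 ⊕ w4 = 0 ⊕ 1 = 1
w6 = in4 ⊕ w5 = 1 ⊕ 1 = 0
w7 = in0 ⊕ w6 = 0 ⊕ 0 = 0
w8 = w7 ∨ w1 = 0 ∨ 0 = 0
So w8 = 0 as required.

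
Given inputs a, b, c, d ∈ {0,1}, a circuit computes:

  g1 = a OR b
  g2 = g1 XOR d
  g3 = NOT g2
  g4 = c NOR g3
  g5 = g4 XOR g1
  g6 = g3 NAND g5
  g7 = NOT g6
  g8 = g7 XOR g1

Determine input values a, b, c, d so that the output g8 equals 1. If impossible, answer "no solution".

a=1, b=1, c=0, d=0

g8 = g7 XOR g1 must be 1, so g7 and g1 differ.
Check with a=1, b=1, c=0, d=0:
g1 = a OR b = 1 OR 1 = 1
g2 = g1 XOR d = 1 XOR 0 = 1
g3 = NOT g2 = NOT 1 = 0
g4 = c NOR g3 = 0 NOR 0 = 1
g5 = g4 XOR g1 = 1 XOR 1 = 0
g6 = g3 NAND g5 = 0 NAND 0 = 1
g7 = NOT g6 = NOT 1 = 0
g8 = g7 XOR g1 = 0 XOR 1 = 1
So g8 = 1 as required.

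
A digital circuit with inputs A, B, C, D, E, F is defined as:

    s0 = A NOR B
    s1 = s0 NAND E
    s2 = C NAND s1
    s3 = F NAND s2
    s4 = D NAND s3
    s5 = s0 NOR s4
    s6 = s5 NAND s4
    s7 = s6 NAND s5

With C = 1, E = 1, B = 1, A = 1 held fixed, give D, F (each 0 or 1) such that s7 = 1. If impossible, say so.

D=0 F=0

s7 = s6 NAND s5 must be 1, so at least one of s6, s5 is 0.
Check with C = 1, E = 1, B = 1, A = 1 and D=0, F=0:
s0 = A NOR B = 1 NOR 1 = 0
s1 = s0 NAND E = 0 NAND 1 = 1
s2 = C NAND s1 = 1 NAND 1 = 0
s3 = F NAND s2 = 0 NAND 0 = 1
s4 = D NAND s3 = 0 NAND 1 = 1
s5 = s0 NOR s4 = 0 NOR 1 = 0
s6 = s5 NAND s4 = 0 NAND 1 = 1
s7 = s6 NAND s5 = 1 NAND 0 = 1
So s7 = 1.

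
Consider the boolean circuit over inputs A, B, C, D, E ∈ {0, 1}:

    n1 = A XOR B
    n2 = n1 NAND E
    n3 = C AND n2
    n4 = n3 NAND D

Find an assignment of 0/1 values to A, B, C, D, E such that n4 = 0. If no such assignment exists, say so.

Check with A=0, B=1, C=1, D=1, E=0:
n1 = A XOR B = 0 XOR 1 = 1
n2 = n1 NAND E = 1 NAND 0 = 1
n3 = C AND n2 = 1 AND 1 = 1
n4 = n3 NAND D = 1 NAND 1 = 0
So n4 = 0 as required.

A=0, B=1, C=1, D=1, E=0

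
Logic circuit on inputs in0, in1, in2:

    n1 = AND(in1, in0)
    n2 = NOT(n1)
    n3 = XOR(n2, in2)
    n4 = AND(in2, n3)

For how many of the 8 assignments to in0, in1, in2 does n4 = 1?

1

n4 = AND(in2, n3) must be 1, so both in2 = 1 and n3 = 1.
n3 = XOR(n2, in2) must be 1, so n2 and in2 differ.
Satisfying assignments:
  in0=1, in1=1, in2=1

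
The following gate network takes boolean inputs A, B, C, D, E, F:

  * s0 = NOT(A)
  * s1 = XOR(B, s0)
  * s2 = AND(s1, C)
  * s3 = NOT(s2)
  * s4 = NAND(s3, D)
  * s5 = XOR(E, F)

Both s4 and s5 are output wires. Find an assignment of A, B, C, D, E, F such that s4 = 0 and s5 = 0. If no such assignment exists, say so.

A=0 B=0 C=0 D=1 E=0 F=0

Check with A=0 B=0 C=0 D=1 E=0 F=0:
s0 = NOT(A) = NOT 0 = 1
s1 = XOR(B, s0) = XOR(0, 1) = 1
s2 = AND(s1, C) = AND(1, 0) = 0
s3 = NOT(s2) = NOT 0 = 1
s4 = NAND(s3, D) = NAND(1, 1) = 0
s5 = XOR(E, F) = XOR(0, 0) = 0
So s4 = 0 and s5 = 0.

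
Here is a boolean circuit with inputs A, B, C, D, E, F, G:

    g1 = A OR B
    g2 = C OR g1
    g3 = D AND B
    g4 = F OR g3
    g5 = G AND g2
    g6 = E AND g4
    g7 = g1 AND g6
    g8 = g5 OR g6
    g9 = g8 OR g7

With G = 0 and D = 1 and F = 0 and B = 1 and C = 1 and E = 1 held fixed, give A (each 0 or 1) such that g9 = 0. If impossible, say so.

With G = 0 and D = 1 and F = 0 and B = 1 and C = 1 and E = 1 fixed, none of the 2 settings of A give g9 = 0.
For example, with A=1:
g1 = A OR B = 1 OR 1 = 1
g2 = C OR g1 = 1 OR 1 = 1
g3 = D AND B = 1 AND 1 = 1
g4 = F OR g3 = 0 OR 1 = 1
g5 = G AND g2 = 0 AND 1 = 0
g6 = E AND g4 = 1 AND 1 = 1
g7 = g1 AND g6 = 1 AND 1 = 1
g8 = g5 OR g6 = 0 OR 1 = 1
g9 = g8 OR g7 = 1 OR 1 = 1
giving g9 = 1 ≠ 0.

no solution exists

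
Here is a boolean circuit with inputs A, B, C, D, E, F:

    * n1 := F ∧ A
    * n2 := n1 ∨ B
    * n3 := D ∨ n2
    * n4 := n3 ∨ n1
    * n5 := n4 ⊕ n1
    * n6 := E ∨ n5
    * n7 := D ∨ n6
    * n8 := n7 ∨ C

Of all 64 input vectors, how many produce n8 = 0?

n8 = n7 ∨ C must be 0, so both n7 = 0 and C = 0.
Enumerating the 64 input combinations, 5 give n8 = 0 and 59 give n8 = 1.

5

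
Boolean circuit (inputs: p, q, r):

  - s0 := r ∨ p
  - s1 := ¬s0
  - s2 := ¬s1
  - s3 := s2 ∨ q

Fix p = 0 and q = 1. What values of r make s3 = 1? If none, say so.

s3 = s2 ∨ q must be 1, so at least one of s2, q is 1.
Check with p = 0 and q = 1 and r=0:
s0 = r ∨ p = 0 ∨ 0 = 0
s1 = ¬s0 = ¬0 = 1
s2 = ¬s1 = ¬1 = 0
s3 = s2 ∨ q = 0 ∨ 1 = 1
So s3 = 1.

r=0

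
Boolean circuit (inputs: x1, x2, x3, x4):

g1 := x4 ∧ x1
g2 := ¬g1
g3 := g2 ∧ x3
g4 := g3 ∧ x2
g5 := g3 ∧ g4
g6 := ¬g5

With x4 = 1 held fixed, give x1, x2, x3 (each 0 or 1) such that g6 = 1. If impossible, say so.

x1=1, x2=0, x3=0

g6 = ¬g5 must be 1, so g5 = 0.
Check with x4 = 1 and x1=1, x2=0, x3=0:
g1 = x4 ∧ x1 = 1 ∧ 1 = 1
g2 = ¬g1 = ¬1 = 0
g3 = g2 ∧ x3 = 0 ∧ 0 = 0
g4 = g3 ∧ x2 = 0 ∧ 0 = 0
g5 = g3 ∧ g4 = 0 ∧ 0 = 0
g6 = ¬g5 = ¬0 = 1
So g6 = 1.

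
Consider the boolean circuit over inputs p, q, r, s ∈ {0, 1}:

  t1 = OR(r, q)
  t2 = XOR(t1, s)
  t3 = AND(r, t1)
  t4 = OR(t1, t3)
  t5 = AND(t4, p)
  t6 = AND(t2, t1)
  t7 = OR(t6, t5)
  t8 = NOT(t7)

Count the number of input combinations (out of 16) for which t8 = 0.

t8 = NOT(t7) must be 0, so t7 = 1.
t7 = OR(t6, t5) must be 1, so at least one of t6, t5 is 1.
Enumerating the 16 input combinations, 9 give t8 = 0 and 7 give t8 = 1.

9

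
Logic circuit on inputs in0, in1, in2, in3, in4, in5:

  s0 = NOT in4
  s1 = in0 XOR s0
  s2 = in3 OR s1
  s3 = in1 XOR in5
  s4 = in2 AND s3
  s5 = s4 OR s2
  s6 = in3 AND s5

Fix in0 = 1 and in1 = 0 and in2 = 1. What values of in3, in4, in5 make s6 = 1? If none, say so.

in3=1, in4=1, in5=0

s6 = in3 AND s5 must be 1, so both in3 = 1 and s5 = 1.
Check with in0 = 1 and in1 = 0 and in2 = 1 and in3=1, in4=1, in5=0:
s0 = NOT in4 = NOT 1 = 0
s1 = in0 XOR s0 = 1 XOR 0 = 1
s2 = in3 OR s1 = 1 OR 1 = 1
s3 = in1 XOR in5 = 0 XOR 0 = 0
s4 = in2 AND s3 = 1 AND 0 = 0
s5 = s4 OR s2 = 0 OR 1 = 1
s6 = in3 AND s5 = 1 AND 1 = 1
So s6 = 1.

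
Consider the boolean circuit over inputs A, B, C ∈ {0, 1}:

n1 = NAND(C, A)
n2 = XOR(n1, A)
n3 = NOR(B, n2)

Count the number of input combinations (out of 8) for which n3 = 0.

n3 = NOR(B, n2) must be 0, so at least one of B, n2 is 1.
Enumerating the 8 input combinations, 7 give n3 = 0 and 1 give n3 = 1.

7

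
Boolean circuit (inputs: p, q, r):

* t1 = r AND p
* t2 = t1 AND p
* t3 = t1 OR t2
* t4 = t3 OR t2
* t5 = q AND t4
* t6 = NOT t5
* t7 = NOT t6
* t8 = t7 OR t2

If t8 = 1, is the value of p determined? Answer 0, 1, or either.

1

t8 = t7 OR t2 must be 1, so at least one of t7, t2 is 1.
Every assignment with t8 = 1 has p = 1; there are 2 such assignment(s).
  p=1, q=0, r=1
  p=1, q=1, r=1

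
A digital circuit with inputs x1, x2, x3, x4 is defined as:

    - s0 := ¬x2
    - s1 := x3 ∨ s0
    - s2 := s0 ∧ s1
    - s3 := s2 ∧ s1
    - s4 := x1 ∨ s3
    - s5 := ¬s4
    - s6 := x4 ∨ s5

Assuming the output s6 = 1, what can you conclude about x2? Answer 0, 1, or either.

either

Both values of x2 occur among assignments with s6 = 1:
  x2=0: x1=0, x2=0, x3=0, x4=1
  x2=1: x1=0, x2=1, x3=0, x4=0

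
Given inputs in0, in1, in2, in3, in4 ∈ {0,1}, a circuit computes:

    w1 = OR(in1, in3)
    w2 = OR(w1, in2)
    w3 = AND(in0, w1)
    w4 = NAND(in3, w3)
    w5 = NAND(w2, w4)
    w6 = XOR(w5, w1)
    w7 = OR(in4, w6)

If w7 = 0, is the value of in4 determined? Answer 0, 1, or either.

0

w7 = OR(in4, w6) must be 0, so both in4 = 0 and w6 = 0.
w6 = XOR(w5, w1) must be 0, so w5 and w1 are equal.
Every assignment with w7 = 0 has in4 = 0; there are 6 such assignment(s).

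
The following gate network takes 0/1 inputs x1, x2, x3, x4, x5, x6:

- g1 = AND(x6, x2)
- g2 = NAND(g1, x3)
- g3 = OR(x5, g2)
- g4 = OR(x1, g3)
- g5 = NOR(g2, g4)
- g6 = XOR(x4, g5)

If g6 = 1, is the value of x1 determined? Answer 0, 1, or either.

Both values of x1 occur among assignments with g6 = 1:
  x1=0: x1=0, x2=0, x3=0, x4=1, x5=0, x6=0
  x1=1: x1=1, x2=0, x3=0, x4=1, x5=0, x6=0

either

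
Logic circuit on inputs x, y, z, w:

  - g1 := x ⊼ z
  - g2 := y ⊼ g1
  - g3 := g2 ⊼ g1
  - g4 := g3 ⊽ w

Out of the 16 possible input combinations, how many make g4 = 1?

g4 = g3 ⊽ w must be 1, so both g3 = 0 and w = 0.
Satisfying assignments:
  x=0, y=0, z=0, w=0
  x=0, y=0, z=1, w=0
  x=1, y=0, z=0, w=0

3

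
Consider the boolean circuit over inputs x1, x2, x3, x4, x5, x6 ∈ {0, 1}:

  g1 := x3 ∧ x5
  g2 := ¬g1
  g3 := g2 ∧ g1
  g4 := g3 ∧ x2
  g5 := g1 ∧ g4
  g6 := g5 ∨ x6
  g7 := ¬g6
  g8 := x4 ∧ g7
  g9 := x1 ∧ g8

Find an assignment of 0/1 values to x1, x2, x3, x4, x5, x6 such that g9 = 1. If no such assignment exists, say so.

x1=1 x2=0 x3=1 x4=1 x5=1 x6=0

g9 = x1 ∧ g8 must be 1, so both x1 = 1 and g8 = 1.
Check with x1=1 x2=0 x3=1 x4=1 x5=1 x6=0:
g1 = x3 ∧ x5 = 1 ∧ 1 = 1
g2 = ¬g1 = ¬1 = 0
g3 = g2 ∧ g1 = 0 ∧ 1 = 0
g4 = g3 ∧ x2 = 0 ∧ 0 = 0
g5 = g1 ∧ g4 = 1 ∧ 0 = 0
g6 = g5 ∨ x6 = 0 ∨ 0 = 0
g7 = ¬g6 = ¬0 = 1
g8 = x4 ∧ g7 = 1 ∧ 1 = 1
g9 = x1 ∧ g8 = 1 ∧ 1 = 1
So g9 = 1 as required.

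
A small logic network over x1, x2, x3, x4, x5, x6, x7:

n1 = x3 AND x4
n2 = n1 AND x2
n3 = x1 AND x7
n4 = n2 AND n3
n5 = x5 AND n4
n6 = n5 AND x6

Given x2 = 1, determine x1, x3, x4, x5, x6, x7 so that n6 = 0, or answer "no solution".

x1=1, x3=0, x4=1, x5=1, x6=1, x7=0

n6 = n5 AND x6 must be 0, so at least one of n5, x6 is 0.
Check with x2 = 1 and x1=1, x3=0, x4=1, x5=1, x6=1, x7=0:
n1 = x3 AND x4 = 0 AND 1 = 0
n2 = n1 AND x2 = 0 AND 1 = 0
n3 = x1 AND x7 = 1 AND 0 = 0
n4 = n2 AND n3 = 0 AND 0 = 0
n5 = x5 AND n4 = 1 AND 0 = 0
n6 = n5 AND x6 = 0 AND 1 = 0
So n6 = 0.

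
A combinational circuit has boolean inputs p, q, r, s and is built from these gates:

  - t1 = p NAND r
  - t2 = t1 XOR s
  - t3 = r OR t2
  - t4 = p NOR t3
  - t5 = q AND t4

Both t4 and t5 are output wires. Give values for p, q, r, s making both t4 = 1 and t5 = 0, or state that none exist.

Check with p=0 q=0 r=0 s=1:
t1 = p NAND r = 0 NAND 0 = 1
t2 = t1 XOR s = 1 XOR 1 = 0
t3 = r OR t2 = 0 OR 0 = 0
t4 = p NOR t3 = 0 NOR 0 = 1
t5 = q AND t4 = 0 AND 1 = 0
So t4 = 1 and t5 = 0.

p=0 q=0 r=0 s=1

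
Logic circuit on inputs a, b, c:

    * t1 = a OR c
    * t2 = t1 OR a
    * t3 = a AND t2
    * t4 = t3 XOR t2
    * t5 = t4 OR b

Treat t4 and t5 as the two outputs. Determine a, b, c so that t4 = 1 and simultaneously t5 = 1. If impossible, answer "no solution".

Check with a=0 b=0 c=1:
t1 = a OR c = 0 OR 1 = 1
t2 = t1 OR a = 1 OR 0 = 1
t3 = a AND t2 = 0 AND 1 = 0
t4 = t3 XOR t2 = 0 XOR 1 = 1
t5 = t4 OR b = 1 OR 0 = 1
So t4 = 1 and t5 = 1.

a=0 b=0 c=1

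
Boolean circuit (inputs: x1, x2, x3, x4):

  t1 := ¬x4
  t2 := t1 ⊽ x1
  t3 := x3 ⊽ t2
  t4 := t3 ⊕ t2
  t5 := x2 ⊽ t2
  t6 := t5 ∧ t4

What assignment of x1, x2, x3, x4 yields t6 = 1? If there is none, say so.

t6 = t5 ∧ t4 must be 1, so both t5 = 1 and t4 = 1.
t5 = x2 ⊽ t2 must be 1, so both x2 = 0 and t2 = 0.
Check with x1=1 x2=0 x3=0 x4=0:
t1 = ¬x4 = ¬0 = 1
t2 = t1 ⊽ x1 = 1 ⊽ 1 = 0
t3 = x3 ⊽ t2 = 0 ⊽ 0 = 1
t4 = t3 ⊕ t2 = 1 ⊕ 0 = 1
t5 = x2 ⊽ t2 = 0 ⊽ 0 = 1
t6 = t5 ∧ t4 = 1 ∧ 1 = 1
So t6 = 1 as required.

x1=1 x2=0 x3=0 x4=0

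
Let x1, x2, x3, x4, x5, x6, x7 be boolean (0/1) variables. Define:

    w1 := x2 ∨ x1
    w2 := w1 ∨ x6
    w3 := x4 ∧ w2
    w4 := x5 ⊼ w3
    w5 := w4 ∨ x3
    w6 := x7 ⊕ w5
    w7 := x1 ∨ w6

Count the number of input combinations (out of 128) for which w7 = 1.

w7 = x1 ∨ w6 must be 1, so at least one of x1, w6 is 1.
Enumerating the 128 input combinations, 96 give w7 = 1 and 32 give w7 = 0.

96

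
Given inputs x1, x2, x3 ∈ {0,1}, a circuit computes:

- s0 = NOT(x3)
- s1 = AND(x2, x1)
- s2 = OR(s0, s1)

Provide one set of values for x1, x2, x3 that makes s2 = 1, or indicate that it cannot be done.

x1=1 x2=1 x3=0

Check with x1=1 x2=1 x3=0:
s0 = NOT(x3) = NOT 0 = 1
s1 = AND(x2, x1) = AND(1, 1) = 1
s2 = OR(s0, s1) = OR(1, 1) = 1
So s2 = 1 as required.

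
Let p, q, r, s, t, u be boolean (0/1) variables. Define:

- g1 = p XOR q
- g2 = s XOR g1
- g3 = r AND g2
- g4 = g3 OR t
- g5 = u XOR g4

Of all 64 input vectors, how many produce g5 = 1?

32

g5 = u XOR g4 must be 1, so u and g4 differ.
Enumerating the 64 input combinations, 32 give g5 = 1 and 32 give g5 = 0.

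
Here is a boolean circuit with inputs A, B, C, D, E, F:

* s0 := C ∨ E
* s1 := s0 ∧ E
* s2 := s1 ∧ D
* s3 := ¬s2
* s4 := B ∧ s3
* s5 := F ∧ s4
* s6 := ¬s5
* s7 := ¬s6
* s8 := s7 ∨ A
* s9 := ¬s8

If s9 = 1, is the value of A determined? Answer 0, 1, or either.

0

s9 = ¬s8 must be 1, so s8 = 0.
Every assignment with s9 = 1 has A = 0; there are 26 such assignment(s).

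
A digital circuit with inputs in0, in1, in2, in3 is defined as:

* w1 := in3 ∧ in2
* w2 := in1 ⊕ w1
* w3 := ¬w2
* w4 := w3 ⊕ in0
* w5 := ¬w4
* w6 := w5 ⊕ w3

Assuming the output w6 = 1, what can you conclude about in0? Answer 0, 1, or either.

0

w6 = w5 ⊕ w3 must be 1, so w5 and w3 differ.
Every assignment with w6 = 1 has in0 = 0; there are 8 such assignment(s).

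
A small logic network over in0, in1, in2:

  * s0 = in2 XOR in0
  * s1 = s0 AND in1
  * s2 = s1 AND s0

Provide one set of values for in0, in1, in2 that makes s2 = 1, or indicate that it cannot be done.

s2 = s1 AND s0 must be 1, so both s1 = 1 and s0 = 1.
s1 = s0 AND in1 must be 1, so both s0 = 1 and in1 = 1.
Check with in0=0, in1=1, in2=1:
s0 = in2 XOR in0 = 1 XOR 0 = 1
s1 = s0 AND in1 = 1 AND 1 = 1
s2 = s1 AND s0 = 1 AND 1 = 1
So s2 = 1 as required.

in0=0, in1=1, in2=1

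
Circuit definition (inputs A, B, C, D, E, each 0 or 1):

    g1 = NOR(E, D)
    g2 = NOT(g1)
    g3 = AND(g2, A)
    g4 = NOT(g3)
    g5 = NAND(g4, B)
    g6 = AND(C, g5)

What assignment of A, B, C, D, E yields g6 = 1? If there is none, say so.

g6 = AND(C, g5) must be 1, so both C = 1 and g5 = 1.
g5 = NAND(g4, B) must be 1, so at least one of g4, B is 0.
Check with A=0, B=0, C=1, D=0, E=1:
g1 = NOR(E, D) = NOR(1, 0) = 0
g2 = NOT(g1) = NOT 0 = 1
g3 = AND(g2, A) = AND(1, 0) = 0
g4 = NOT(g3) = NOT 0 = 1
g5 = NAND(g4, B) = NAND(1, 0) = 1
g6 = AND(C, g5) = AND(1, 1) = 1
So g6 = 1 as required.

A=0, B=0, C=1, D=0, E=1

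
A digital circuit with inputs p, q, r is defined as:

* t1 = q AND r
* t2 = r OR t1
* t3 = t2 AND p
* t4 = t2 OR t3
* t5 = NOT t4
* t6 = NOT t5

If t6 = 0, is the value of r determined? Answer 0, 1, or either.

t6 = NOT t5 must be 0, so t5 = 1.
t5 = NOT t4 must be 1, so t4 = 0.
t4 = t2 OR t3 must be 0, so both t2 = 0 and t3 = 0.
Every assignment with t6 = 0 has r = 0; there are 4 such assignment(s).
  p=0, q=0, r=0
  p=0, q=1, r=0
  p=1, q=0, r=0
  p=1, q=1, r=0

0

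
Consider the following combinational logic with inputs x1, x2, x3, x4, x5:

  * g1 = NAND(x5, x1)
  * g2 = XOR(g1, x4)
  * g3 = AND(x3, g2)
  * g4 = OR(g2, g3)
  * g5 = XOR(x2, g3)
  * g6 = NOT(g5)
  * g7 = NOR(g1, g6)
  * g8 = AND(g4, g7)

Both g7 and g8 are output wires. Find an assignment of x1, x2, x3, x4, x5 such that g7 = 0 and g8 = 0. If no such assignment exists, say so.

x1=1, x2=0, x3=1, x4=1, x5=0

Check with x1=1, x2=0, x3=1, x4=1, x5=0:
g1 = NAND(x5, x1) = NAND(0, 1) = 1
g2 = XOR(g1, x4) = XOR(1, 1) = 0
g3 = AND(x3, g2) = AND(1, 0) = 0
g4 = OR(g2, g3) = OR(0, 0) = 0
g5 = XOR(x2, g3) = XOR(0, 0) = 0
g6 = NOT(g5) = NOT 0 = 1
g7 = NOR(g1, g6) = NOR(1, 1) = 0
g8 = AND(g4, g7) = AND(0, 0) = 0
So g7 = 0 and g8 = 0.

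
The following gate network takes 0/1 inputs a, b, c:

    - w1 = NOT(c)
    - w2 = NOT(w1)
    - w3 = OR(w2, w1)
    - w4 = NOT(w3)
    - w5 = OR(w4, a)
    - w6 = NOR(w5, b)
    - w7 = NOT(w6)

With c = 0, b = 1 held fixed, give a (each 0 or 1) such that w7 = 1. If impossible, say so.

Check with c = 0, b = 1 and a=0:
w1 = NOT(c) = NOT 0 = 1
w2 = NOT(w1) = NOT 1 = 0
w3 = OR(w2, w1) = OR(0, 1) = 1
w4 = NOT(w3) = NOT 1 = 0
w5 = OR(w4, a) = OR(0, 0) = 0
w6 = NOR(w5, b) = NOR(0, 1) = 0
w7 = NOT(w6) = NOT 0 = 1
So w7 = 1.

a=0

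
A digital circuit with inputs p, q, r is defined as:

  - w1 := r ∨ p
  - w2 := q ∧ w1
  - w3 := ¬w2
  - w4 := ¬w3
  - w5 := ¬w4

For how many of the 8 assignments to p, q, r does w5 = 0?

3

w5 = ¬w4 must be 0, so w4 = 1.
Satisfying assignments:
  p=0, q=1, r=1
  p=1, q=1, r=0
  p=1, q=1, r=1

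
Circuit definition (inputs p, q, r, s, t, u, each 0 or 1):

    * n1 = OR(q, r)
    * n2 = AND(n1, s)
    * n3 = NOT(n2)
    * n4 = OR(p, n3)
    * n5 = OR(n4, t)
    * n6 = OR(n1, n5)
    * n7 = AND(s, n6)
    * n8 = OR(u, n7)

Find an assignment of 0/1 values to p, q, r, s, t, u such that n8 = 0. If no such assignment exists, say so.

n8 = OR(u, n7) must be 0, so both u = 0 and n7 = 0.
n7 = AND(s, n6) must be 0, so at least one of s, n6 is 0.
Check with p=0 q=1 r=0 s=0 t=1 u=0:
n1 = OR(q, r) = OR(1, 0) = 1
n2 = AND(n1, s) = AND(1, 0) = 0
n3 = NOT(n2) = NOT 0 = 1
n4 = OR(p, n3) = OR(0, 1) = 1
n5 = OR(n4, t) = OR(1, 1) = 1
n6 = OR(n1, n5) = OR(1, 1) = 1
n7 = AND(s, n6) = AND(0, 1) = 0
n8 = OR(u, n7) = OR(0, 0) = 0
So n8 = 0 as required.

p=0 q=1 r=0 s=0 t=1 u=0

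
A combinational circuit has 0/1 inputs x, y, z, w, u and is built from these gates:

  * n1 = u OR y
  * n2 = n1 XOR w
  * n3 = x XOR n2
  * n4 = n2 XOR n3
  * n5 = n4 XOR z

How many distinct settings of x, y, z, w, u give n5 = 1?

n5 = n4 XOR z must be 1, so n4 and z differ.
Enumerating the 32 input combinations, 16 give n5 = 1 and 16 give n5 = 0.

16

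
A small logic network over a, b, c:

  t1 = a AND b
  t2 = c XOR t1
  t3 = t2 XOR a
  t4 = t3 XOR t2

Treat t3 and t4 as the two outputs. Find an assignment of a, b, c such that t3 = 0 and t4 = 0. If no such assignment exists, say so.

Check with a=0, b=1, c=0:
t1 = a AND b = 0 AND 1 = 0
t2 = c XOR t1 = 0 XOR 0 = 0
t3 = t2 XOR a = 0 XOR 0 = 0
t4 = t3 XOR t2 = 0 XOR 0 = 0
So t3 = 0 and t4 = 0.

a=0, b=1, c=0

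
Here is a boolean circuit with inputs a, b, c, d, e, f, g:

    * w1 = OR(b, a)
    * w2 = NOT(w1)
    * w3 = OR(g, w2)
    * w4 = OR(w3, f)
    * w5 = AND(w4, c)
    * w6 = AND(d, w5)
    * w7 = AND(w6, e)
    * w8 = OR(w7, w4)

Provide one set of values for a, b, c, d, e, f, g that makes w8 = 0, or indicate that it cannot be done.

a=1, b=0, c=1, d=0, e=1, f=0, g=0

w8 = OR(w7, w4) must be 0, so both w7 = 0 and w4 = 0.
w7 = AND(w6, e) must be 0, so at least one of w6, e is 0.
Check with a=1, b=0, c=1, d=0, e=1, f=0, g=0:
w1 = OR(b, a) = OR(0, 1) = 1
w2 = NOT(w1) = NOT 1 = 0
w3 = OR(g, w2) = OR(0, 0) = 0
w4 = OR(w3, f) = OR(0, 0) = 0
w5 = AND(w4, c) = AND(0, 1) = 0
w6 = AND(d, w5) = AND(0, 0) = 0
w7 = AND(w6, e) = AND(0, 1) = 0
w8 = OR(w7, w4) = OR(0, 0) = 0
So w8 = 0 as required.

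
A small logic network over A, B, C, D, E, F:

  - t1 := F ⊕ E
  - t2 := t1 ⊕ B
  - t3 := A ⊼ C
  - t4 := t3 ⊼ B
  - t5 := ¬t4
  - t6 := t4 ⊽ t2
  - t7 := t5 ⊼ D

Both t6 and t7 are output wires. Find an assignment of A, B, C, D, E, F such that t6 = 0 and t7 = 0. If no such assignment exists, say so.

Check with A=0 B=1 C=1 D=1 E=1 F=1:
t1 = F ⊕ E = 1 ⊕ 1 = 0
t2 = t1 ⊕ B = 0 ⊕ 1 = 1
t3 = A ⊼ C = 0 ⊼ 1 = 1
t4 = t3 ⊼ B = 1 ⊼ 1 = 0
t5 = ¬t4 = ¬0 = 1
t6 = t4 ⊽ t2 = 0 ⊽ 1 = 0
t7 = t5 ⊼ D = 1 ⊼ 1 = 0
So t6 = 0 and t7 = 0.

A=0 B=1 C=1 D=1 E=1 F=1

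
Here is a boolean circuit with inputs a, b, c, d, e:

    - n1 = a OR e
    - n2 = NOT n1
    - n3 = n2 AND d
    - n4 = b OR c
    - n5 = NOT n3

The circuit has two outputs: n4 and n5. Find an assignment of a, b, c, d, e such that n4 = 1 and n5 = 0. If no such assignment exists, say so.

a=0, b=1, c=1, d=1, e=0

Check with a=0, b=1, c=1, d=1, e=0:
n1 = a OR e = 0 OR 0 = 0
n2 = NOT n1 = NOT 0 = 1
n3 = n2 AND d = 1 AND 1 = 1
n4 = b OR c = 1 OR 1 = 1
n5 = NOT n3 = NOT 1 = 0
So n4 = 1 and n5 = 0.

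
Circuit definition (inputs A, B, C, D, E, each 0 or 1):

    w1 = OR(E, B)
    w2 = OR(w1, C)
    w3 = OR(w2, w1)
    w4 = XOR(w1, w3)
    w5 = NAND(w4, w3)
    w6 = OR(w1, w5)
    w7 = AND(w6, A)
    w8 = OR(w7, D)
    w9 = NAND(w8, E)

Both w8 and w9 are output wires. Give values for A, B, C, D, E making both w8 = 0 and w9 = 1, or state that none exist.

A=0, B=0, C=1, D=0, E=1

Check with A=0, B=0, C=1, D=0, E=1:
w1 = OR(E, B) = OR(1, 0) = 1
w2 = OR(w1, C) = OR(1, 1) = 1
w3 = OR(w2, w1) = OR(1, 1) = 1
w4 = XOR(w1, w3) = XOR(1, 1) = 0
w5 = NAND(w4, w3) = NAND(0, 1) = 1
w6 = OR(w1, w5) = OR(1, 1) = 1
w7 = AND(w6, A) = AND(1, 0) = 0
w8 = OR(w7, D) = OR(0, 0) = 0
w9 = NAND(w8, E) = NAND(0, 1) = 1
So w8 = 0 and w9 = 1.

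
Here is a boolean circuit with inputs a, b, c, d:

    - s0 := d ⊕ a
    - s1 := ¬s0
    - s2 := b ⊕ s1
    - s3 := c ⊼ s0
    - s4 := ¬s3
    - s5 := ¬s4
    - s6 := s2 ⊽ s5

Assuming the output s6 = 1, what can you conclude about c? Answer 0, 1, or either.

1

s6 = s2 ⊽ s5 must be 1, so both s2 = 0 and s5 = 0.
s2 = b ⊕ s1 must be 0, so b and s1 are equal.
Every assignment with s6 = 1 has c = 1; there are 2 such assignment(s).
  a=0, b=0, c=1, d=1
  a=1, b=0, c=1, d=0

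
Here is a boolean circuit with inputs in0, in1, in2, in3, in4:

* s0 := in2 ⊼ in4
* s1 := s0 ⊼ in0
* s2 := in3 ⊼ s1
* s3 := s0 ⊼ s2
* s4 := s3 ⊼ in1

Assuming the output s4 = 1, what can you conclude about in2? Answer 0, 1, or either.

either

Both values of in2 occur among assignments with s4 = 1:
  in2=0: in0=0, in1=0, in2=0, in3=0, in4=0
  in2=1: in0=0, in1=0, in2=1, in3=0, in4=0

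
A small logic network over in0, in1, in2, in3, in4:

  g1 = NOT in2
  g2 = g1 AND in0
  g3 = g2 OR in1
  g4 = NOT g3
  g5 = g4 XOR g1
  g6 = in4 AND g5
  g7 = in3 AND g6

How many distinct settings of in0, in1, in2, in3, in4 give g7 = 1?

5

g7 = in3 AND g6 must be 1, so both in3 = 1 and g6 = 1.
g6 = in4 AND g5 must be 1, so both in4 = 1 and g5 = 1.
g5 = g4 XOR g1 must be 1, so g4 and g1 differ.
Enumerating the 32 input combinations, 5 give g7 = 1 and 27 give g7 = 0.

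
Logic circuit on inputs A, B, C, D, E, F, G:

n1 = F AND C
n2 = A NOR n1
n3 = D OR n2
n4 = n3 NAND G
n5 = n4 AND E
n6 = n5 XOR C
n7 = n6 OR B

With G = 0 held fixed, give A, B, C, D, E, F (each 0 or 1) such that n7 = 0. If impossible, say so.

Check with G = 0 and A=0, B=0, C=0, D=0, E=0, F=1:
n1 = F AND C = 1 AND 0 = 0
n2 = A NOR n1 = 0 NOR 0 = 1
n3 = D OR n2 = 0 OR 1 = 1
n4 = n3 NAND G = 1 NAND 0 = 1
n5 = n4 AND E = 1 AND 0 = 0
n6 = n5 XOR C = 0 XOR 0 = 0
n7 = n6 OR B = 0 OR 0 = 0
So n7 = 0.

A=0 B=0 C=0 D=0 E=0 F=1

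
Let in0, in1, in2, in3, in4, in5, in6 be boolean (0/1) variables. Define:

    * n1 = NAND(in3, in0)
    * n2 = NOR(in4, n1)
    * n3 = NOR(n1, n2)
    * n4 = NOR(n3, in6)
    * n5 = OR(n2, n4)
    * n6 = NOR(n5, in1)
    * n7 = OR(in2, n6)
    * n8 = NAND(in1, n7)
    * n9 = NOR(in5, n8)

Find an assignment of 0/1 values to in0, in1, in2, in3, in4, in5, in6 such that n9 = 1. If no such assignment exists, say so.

in0=0, in1=1, in2=1, in3=1, in4=0, in5=0, in6=1

n9 = NOR(in5, n8) must be 1, so both in5 = 0 and n8 = 0.
n8 = NAND(in1, n7) must be 0, so both in1 = 1 and n7 = 1.
n7 = OR(in2, n6) must be 1, so at least one of in2, n6 is 1.
Check with in0=0, in1=1, in2=1, in3=1, in4=0, in5=0, in6=1:
n1 = NAND(in3, in0) = NAND(1, 0) = 1
n2 = NOR(in4, n1) = NOR(0, 1) = 0
n3 = NOR(n1, n2) = NOR(1, 0) = 0
n4 = NOR(n3, in6) = NOR(0, 1) = 0
n5 = OR(n2, n4) = OR(0, 0) = 0
n6 = NOR(n5, in1) = NOR(0, 1) = 0
n7 = OR(in2, n6) = OR(1, 0) = 1
n8 = NAND(in1, n7) = NAND(1, 1) = 0
n9 = NOR(in5, n8) = NOR(0, 0) = 1
So n9 = 1 as required.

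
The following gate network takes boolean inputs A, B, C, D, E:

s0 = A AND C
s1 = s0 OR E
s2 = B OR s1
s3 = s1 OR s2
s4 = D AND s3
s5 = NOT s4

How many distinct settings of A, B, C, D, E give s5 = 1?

19

s5 = NOT s4 must be 1, so s4 = 0.
Enumerating the 32 input combinations, 19 give s5 = 1 and 13 give s5 = 0.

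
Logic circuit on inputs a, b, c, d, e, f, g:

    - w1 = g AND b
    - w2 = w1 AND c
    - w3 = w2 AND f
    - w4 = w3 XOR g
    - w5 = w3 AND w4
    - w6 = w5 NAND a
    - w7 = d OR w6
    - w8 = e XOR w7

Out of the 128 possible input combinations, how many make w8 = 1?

w8 = e XOR w7 must be 1, so e and w7 differ.
Enumerating the 128 input combinations, 64 give w8 = 1 and 64 give w8 = 0.

64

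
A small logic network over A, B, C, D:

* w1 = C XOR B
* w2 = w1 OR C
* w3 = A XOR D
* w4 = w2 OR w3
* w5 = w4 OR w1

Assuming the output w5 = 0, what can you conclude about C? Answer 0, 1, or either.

w5 = w4 OR w1 must be 0, so both w4 = 0 and w1 = 0.
Every assignment with w5 = 0 has C = 0; there are 2 such assignment(s).
  A=0, B=0, C=0, D=0
  A=1, B=0, C=0, D=1

0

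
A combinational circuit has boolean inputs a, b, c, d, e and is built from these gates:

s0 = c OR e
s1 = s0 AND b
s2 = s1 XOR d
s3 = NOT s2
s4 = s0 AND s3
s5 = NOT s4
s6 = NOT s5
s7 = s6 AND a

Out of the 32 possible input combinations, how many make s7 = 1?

s7 = s6 AND a must be 1, so both s6 = 1 and a = 1.
Satisfying assignments:
  a=1, b=0, c=0, d=0, e=1
  a=1, b=0, c=1, d=0, e=0
  a=1, b=0, c=1, d=0, e=1
  a=1, b=1, c=0, d=1, e=1
  a=1, b=1, c=1, d=1, e=0
  a=1, b=1, c=1, d=1, e=1

6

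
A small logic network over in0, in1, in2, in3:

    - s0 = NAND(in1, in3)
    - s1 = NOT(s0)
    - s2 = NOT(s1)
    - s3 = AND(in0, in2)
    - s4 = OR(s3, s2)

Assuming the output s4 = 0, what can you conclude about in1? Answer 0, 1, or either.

1

s4 = OR(s3, s2) must be 0, so both s3 = 0 and s2 = 0.
s3 = AND(in0, in2) must be 0, so at least one of in0, in2 is 0.
Every assignment with s4 = 0 has in1 = 1; there are 3 such assignment(s).
  in0=0, in1=1, in2=0, in3=1
  in0=0, in1=1, in2=1, in3=1
  in0=1, in1=1, in2=0, in3=1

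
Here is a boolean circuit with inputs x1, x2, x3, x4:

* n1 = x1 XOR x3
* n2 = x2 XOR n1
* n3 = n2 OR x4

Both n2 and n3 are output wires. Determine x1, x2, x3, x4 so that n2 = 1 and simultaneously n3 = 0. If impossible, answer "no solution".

Across all 16 input combinations, none give both n2 = 1 and n3 = 0.

no solution exists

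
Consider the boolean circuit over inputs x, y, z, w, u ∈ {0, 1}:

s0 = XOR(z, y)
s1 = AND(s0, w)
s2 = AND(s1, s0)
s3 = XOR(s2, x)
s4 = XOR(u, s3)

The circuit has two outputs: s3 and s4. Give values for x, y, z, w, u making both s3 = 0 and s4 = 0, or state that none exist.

Check with x=0, y=1, z=1, w=1, u=0:
s0 = XOR(z, y) = XOR(1, 1) = 0
s1 = AND(s0, w) = AND(0, 1) = 0
s2 = AND(s1, s0) = AND(0, 0) = 0
s3 = XOR(s2, x) = XOR(0, 0) = 0
s4 = XOR(u, s3) = XOR(0, 0) = 0
So s3 = 0 and s4 = 0.

x=0, y=1, z=1, w=1, u=0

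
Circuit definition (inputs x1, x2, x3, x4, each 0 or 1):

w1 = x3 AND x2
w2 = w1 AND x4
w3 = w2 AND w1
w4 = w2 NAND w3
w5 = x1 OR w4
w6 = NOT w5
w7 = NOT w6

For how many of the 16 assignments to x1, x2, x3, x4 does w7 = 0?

w7 = NOT w6 must be 0, so w6 = 1.
w6 = NOT w5 must be 1, so w5 = 0.
w5 = x1 OR w4 must be 0, so both x1 = 0 and w4 = 0.
Enumerating the 16 input combinations, 1 give w7 = 0 and 15 give w7 = 1.

1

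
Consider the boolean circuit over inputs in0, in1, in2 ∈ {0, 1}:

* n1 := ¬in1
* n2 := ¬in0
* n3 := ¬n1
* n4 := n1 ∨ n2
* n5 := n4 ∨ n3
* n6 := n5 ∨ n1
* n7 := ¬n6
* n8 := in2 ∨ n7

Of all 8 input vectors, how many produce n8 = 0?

4

n8 = in2 ∨ n7 must be 0, so both in2 = 0 and n7 = 0.
Satisfying assignments:
  in0=0, in1=0, in2=0
  in0=0, in1=1, in2=0
  in0=1, in1=0, in2=0
  in0=1, in1=1, in2=0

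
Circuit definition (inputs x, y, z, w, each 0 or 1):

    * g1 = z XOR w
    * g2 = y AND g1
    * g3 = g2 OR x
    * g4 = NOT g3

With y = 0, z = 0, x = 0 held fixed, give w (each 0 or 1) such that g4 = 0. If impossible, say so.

no solution exists

With y = 0, z = 0, x = 0 fixed, none of the 2 settings of w give g4 = 0.
For example, with w=1:
g1 = z XOR w = 0 XOR 1 = 1
g2 = y AND g1 = 0 AND 1 = 0
g3 = g2 OR x = 0 OR 0 = 0
g4 = NOT g3 = NOT 0 = 1
giving g4 = 1 ≠ 0.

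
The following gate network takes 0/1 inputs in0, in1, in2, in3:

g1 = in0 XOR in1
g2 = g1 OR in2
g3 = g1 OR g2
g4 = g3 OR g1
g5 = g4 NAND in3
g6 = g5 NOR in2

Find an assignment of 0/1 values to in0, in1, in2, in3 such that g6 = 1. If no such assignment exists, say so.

in0=0, in1=1, in2=0, in3=1

Check with in0=0, in1=1, in2=0, in3=1:
g1 = in0 XOR in1 = 0 XOR 1 = 1
g2 = g1 OR in2 = 1 OR 0 = 1
g3 = g1 OR g2 = 1 OR 1 = 1
g4 = g3 OR g1 = 1 OR 1 = 1
g5 = g4 NAND in3 = 1 NAND 1 = 0
g6 = g5 NOR in2 = 0 NOR 0 = 1
So g6 = 1 as required.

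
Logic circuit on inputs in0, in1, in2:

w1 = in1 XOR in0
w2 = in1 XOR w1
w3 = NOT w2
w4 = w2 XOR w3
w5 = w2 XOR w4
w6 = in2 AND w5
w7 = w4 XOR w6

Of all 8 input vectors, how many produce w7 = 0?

2

w7 = w4 XOR w6 must be 0, so w4 and w6 are equal.
Satisfying assignments:
  in0=0, in1=0, in2=1
  in0=0, in1=1, in2=1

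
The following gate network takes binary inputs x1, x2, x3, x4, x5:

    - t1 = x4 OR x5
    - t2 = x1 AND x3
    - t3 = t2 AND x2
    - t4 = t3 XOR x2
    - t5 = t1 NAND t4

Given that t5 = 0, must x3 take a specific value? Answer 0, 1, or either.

Both values of x3 occur among assignments with t5 = 0:
  x3=0: x1=0, x2=1, x3=0, x4=0, x5=1
  x3=1: x1=0, x2=1, x3=1, x4=0, x5=1

either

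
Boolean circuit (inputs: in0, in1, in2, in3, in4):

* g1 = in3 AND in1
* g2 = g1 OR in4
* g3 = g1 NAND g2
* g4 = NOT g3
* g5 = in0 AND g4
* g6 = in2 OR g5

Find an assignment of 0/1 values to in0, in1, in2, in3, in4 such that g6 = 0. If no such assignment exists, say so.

Check with in0=0, in1=1, in2=0, in3=1, in4=1:
g1 = in3 AND in1 = 1 AND 1 = 1
g2 = g1 OR in4 = 1 OR 1 = 1
g3 = g1 NAND g2 = 1 NAND 1 = 0
g4 = NOT g3 = NOT 0 = 1
g5 = in0 AND g4 = 0 AND 1 = 0
g6 = in2 OR g5 = 0 OR 0 = 0
So g6 = 0 as required.

in0=0, in1=1, in2=0, in3=1, in4=1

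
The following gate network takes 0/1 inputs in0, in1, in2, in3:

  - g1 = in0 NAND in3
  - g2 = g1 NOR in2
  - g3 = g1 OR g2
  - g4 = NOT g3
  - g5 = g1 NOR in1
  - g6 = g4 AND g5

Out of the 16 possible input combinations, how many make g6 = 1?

1

g6 = g4 AND g5 must be 1, so both g4 = 1 and g5 = 1.
g4 = NOT g3 must be 1, so g3 = 0.
Enumerating the 16 input combinations, 1 give g6 = 1 and 15 give g6 = 0.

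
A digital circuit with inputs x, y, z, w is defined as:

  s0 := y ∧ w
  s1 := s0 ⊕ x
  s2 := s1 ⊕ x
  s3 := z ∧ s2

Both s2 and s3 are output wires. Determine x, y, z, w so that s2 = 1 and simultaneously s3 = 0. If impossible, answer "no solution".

x=1, y=1, z=0, w=1

Check with x=1, y=1, z=0, w=1:
s0 = y ∧ w = 1 ∧ 1 = 1
s1 = s0 ⊕ x = 1 ⊕ 1 = 0
s2 = s1 ⊕ x = 0 ⊕ 1 = 1
s3 = z ∧ s2 = 0 ∧ 1 = 0
So s2 = 1 and s3 = 0.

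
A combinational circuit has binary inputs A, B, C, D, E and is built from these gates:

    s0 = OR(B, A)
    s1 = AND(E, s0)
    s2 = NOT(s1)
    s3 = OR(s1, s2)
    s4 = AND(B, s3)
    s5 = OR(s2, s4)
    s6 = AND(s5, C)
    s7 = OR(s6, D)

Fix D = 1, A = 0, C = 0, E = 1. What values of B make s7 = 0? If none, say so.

no solution exists

With D = 1, A = 0, C = 0, E = 1 fixed, none of the 2 settings of B give s7 = 0.
For example, with B=1:
s0 = OR(B, A) = OR(1, 0) = 1
s1 = AND(E, s0) = AND(1, 1) = 1
s2 = NOT(s1) = NOT 1 = 0
s3 = OR(s1, s2) = OR(1, 0) = 1
s4 = AND(B, s3) = AND(1, 1) = 1
s5 = OR(s2, s4) = OR(0, 1) = 1
s6 = AND(s5, C) = AND(1, 0) = 0
s7 = OR(s6, D) = OR(0, 1) = 1
giving s7 = 1 ≠ 0.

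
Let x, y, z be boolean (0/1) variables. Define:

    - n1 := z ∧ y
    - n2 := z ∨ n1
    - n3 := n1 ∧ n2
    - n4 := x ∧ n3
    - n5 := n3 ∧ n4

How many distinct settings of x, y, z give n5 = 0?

7

n5 = n3 ∧ n4 must be 0, so at least one of n3, n4 is 0.
Enumerating the 8 input combinations, 7 give n5 = 0 and 1 give n5 = 1.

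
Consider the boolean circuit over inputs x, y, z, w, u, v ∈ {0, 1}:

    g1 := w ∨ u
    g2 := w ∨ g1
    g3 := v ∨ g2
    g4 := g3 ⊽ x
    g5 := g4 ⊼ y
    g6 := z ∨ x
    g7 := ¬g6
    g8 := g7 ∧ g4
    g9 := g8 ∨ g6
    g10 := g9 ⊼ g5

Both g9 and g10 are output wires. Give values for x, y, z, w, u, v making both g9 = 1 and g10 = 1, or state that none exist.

x=0, y=1, z=1, w=0, u=0, v=0

Check with x=0, y=1, z=1, w=0, u=0, v=0:
g1 = w ∨ u = 0 ∨ 0 = 0
g2 = w ∨ g1 = 0 ∨ 0 = 0
g3 = v ∨ g2 = 0 ∨ 0 = 0
g4 = g3 ⊽ x = 0 ⊽ 0 = 1
g5 = g4 ⊼ y = 1 ⊼ 1 = 0
g6 = z ∨ x = 1 ∨ 0 = 1
g7 = ¬g6 = ¬1 = 0
g8 = g7 ∧ g4 = 0 ∧ 1 = 0
g9 = g8 ∨ g6 = 0 ∨ 1 = 1
g10 = g9 ⊼ g5 = 1 ⊼ 0 = 1
So g9 = 1 and g10 = 1.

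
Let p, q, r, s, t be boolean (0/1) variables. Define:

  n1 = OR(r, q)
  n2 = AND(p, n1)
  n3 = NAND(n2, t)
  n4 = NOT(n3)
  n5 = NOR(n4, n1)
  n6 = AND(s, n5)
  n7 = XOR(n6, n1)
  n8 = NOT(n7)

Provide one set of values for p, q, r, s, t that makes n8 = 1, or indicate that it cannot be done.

Check with p=0, q=0, r=0, s=0, t=0:
n1 = OR(r, q) = OR(0, 0) = 0
n2 = AND(p, n1) = AND(0, 0) = 0
n3 = NAND(n2, t) = NAND(0, 0) = 1
n4 = NOT(n3) = NOT 1 = 0
n5 = NOR(n4, n1) = NOR(0, 0) = 1
n6 = AND(s, n5) = AND(0, 1) = 0
n7 = XOR(n6, n1) = XOR(0, 0) = 0
n8 = NOT(n7) = NOT 0 = 1
So n8 = 1 as required.

p=0, q=0, r=0, s=0, t=0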